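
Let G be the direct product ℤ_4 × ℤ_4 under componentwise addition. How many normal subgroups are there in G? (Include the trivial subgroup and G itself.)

15

G is abelian, so every subgroup is normal.
G has 15 subgroups in total, hence 15 normal subgroups.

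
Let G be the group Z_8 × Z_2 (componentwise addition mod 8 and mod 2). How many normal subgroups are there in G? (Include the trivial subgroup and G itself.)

11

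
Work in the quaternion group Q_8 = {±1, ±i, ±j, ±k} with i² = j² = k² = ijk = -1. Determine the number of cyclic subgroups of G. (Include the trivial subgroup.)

A cyclic subgroup of order d is generated by each of its φ(d) elements of order d, so the cyclic subgroups of order d number (#elements of order d)/φ(d).
Cyclic subgroups by order — order 1: 1; order 2: 1; order 4: 3.
Total: 5.

5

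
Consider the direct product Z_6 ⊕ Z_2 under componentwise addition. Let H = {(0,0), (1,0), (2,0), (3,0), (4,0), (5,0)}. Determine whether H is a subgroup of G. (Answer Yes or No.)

Yes

|H| = 6 divides |G| = 12, consistent with Lagrange.
H contains the identity, every element's inverse is in H, and H is closed under +: it is a subgroup.
In fact H = ⟨(5,0)⟩.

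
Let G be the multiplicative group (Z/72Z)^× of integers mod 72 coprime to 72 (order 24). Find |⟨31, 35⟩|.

12

|⟨31⟩| = 6 and |⟨35⟩| = 2, so |H| is a multiple of lcm(6, 2) = 6 and divides |G| = 24.
Closing under the operation: H = {1, 5, 7, 11, 25, 29, 31, 35, 49, 53, 55, 59}, so |H| = 12.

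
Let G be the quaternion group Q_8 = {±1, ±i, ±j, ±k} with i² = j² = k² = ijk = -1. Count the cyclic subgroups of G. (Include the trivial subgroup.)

5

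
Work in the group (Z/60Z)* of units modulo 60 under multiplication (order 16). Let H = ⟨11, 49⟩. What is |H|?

4

|⟨11⟩| = 2 and |⟨49⟩| = 2, so |H| is a multiple of lcm(2, 2) = 2 and divides |G| = 16.
Closing under the operation: H = {1, 11, 49, 59}, so |H| = 4.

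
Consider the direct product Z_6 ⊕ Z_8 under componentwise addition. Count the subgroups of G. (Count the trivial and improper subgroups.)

|G| = 48, so by Lagrange every subgroup order divides 48. Divisors: 1, 2, 3, 4, 6, 8, 12, 16, 24, 48.
Subgroups by order — order 1: 1; order 2: 3; order 3: 1; order 4: 3; order 6: 3; order 8: 3; order 12: 3; order 16: 1; order 24: 3; order 48: 1.
Total: 1 + 3 + 1 + 3 + 3 + 3 + 3 + 1 + 3 + 1 = 22.

22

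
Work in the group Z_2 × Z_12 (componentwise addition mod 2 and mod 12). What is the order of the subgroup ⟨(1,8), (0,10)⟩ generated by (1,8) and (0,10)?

12

|⟨(1,8)⟩| = 6 and |⟨(0,10)⟩| = 6, so |H| is a multiple of lcm(6, 6) = 6 and divides |G| = 24.
Closing under the operation: H = {(0,0), (0,2), (0,4), (0,6), (0,8), (0,10), (1,0), (1,2), (1,4), (1,6), (1,8), (1,10)}, so |H| = 12.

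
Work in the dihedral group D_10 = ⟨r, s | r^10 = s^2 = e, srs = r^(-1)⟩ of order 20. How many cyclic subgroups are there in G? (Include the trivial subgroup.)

14

A cyclic subgroup of order d is generated by each of its φ(d) elements of order d, so the cyclic subgroups of order d number (#elements of order d)/φ(d).
Cyclic subgroups by order — order 1: 1; order 2: 11; order 5: 1; order 10: 1.
Total: 14.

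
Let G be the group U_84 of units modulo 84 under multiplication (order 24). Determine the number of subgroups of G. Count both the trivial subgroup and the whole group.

32

|G| = 24, so by Lagrange every subgroup order divides 24. Divisors: 1, 2, 3, 4, 6, 8, 12, 24.
Subgroups by order — order 1: 1; order 2: 7; order 3: 1; order 4: 7; order 6: 7; order 8: 1; order 12: 7; order 24: 1.
Total: 1 + 7 + 1 + 7 + 7 + 1 + 7 + 1 = 32.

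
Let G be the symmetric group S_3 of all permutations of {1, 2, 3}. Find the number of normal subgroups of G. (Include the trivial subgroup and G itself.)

G has 6 subgroups. Checking conjugation-invariance by order — order 1: 1/1 normal; order 2: 0/3 normal; order 3: 1/1 normal; order 6: 1/1 normal.
Total normal subgroups: 3.

3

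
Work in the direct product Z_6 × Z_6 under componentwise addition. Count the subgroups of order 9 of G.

1

|G| = 36 and 9 | 36, so subgroups of order 9 are possible by Lagrange.
The subgroups of order 9 are: {(0,0), (0,2), (0,4), (2,0), (2,2), (2,4), (4,0), (4,2), (4,4)}.
So G has 1 subgroup of order 9.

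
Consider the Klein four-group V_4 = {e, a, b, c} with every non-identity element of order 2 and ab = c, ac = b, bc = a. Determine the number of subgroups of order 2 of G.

3

|G| = 4 and 2 | 4, so subgroups of order 2 are possible by Lagrange.
The subgroups of order 2 are: {e, a}; {e, b}; {e, c}.
So G has 3 subgroups of order 2.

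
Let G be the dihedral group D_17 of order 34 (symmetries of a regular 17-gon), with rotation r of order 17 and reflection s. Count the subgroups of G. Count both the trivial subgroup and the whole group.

|G| = 34, so by Lagrange every subgroup order divides 34. Divisors: 1, 2, 17, 34.
Subgroups by order — order 1: 1; order 2: 17; order 17: 1; order 34: 1.
Total: 1 + 17 + 1 + 1 = 20.

20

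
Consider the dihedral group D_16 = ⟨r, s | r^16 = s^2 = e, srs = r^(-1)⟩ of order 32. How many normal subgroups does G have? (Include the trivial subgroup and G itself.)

G has 36 subgroups. Checking conjugation-invariance by order — order 1: 1/1 normal; order 2: 1/17 normal; order 4: 1/9 normal; order 8: 1/5 normal; order 16: 3/3 normal; order 32: 1/1 normal.
Total normal subgroups: 8.

8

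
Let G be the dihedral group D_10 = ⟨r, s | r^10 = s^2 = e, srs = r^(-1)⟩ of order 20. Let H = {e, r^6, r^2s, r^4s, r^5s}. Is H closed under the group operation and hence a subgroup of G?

No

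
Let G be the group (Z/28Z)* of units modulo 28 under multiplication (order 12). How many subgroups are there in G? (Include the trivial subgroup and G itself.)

10

|G| = 12, so by Lagrange every subgroup order divides 12. Divisors: 1, 2, 3, 4, 6, 12.
Subgroups by order — order 1: 1; order 2: 3; order 3: 1; order 4: 1; order 6: 3; order 12: 1.
Total: 1 + 3 + 1 + 1 + 3 + 1 = 10.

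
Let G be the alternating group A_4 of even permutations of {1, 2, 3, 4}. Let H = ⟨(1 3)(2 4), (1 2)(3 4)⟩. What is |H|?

4

|⟨(1 3)(2 4)⟩| = 2 and |⟨(1 2)(3 4)⟩| = 2, so |H| is a multiple of lcm(2, 2) = 2 and divides |G| = 12.
Closing under the operation: H = {e, (1 2)(3 4), (1 3)(2 4), (1 4)(2 3)}, so |H| = 4.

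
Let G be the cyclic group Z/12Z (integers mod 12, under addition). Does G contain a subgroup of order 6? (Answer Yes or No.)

6 | 12. A subgroup of order 6 is {0, 2, 4, 6, 8, 10}.

Yes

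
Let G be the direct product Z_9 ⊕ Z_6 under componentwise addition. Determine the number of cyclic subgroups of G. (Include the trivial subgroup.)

A cyclic subgroup of order d is generated by each of its φ(d) elements of order d, so the cyclic subgroups of order d number (#elements of order d)/φ(d).
Cyclic subgroups by order — order 1: 1; order 2: 1; order 3: 4; order 6: 4; order 9: 3; order 18: 3.
Total: 16.

16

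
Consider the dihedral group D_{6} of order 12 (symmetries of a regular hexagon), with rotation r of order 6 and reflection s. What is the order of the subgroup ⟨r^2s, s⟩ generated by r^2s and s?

|⟨r^2s⟩| = 2 and |⟨s⟩| = 2, so |H| is a multiple of lcm(2, 2) = 2 and divides |G| = 12.
Closing under the operation: H = {e, r^2, r^4, s, r^2s, r^4s}, so |H| = 6.

6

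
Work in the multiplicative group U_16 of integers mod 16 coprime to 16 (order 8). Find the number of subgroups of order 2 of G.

|G| = 8 and 2 | 8, so subgroups of order 2 are possible by Lagrange.
The subgroups of order 2 are: {1, 15}; {1, 7}; {1, 9}.
So G has 3 subgroups of order 2.

3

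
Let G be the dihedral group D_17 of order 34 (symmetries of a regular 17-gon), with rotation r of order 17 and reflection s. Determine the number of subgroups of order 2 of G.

17

|G| = 34 and 2 | 34, so subgroups of order 2 are possible by Lagrange.
The subgroups of order 2 are: {e, r^10s}; {e, r^11s}; {e, r^12s}; {e, r^13s}; … (17 in all).
So G has 17 subgroups of order 2.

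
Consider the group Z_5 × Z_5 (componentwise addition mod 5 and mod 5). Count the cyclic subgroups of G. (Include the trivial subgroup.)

7

Group the elements of G by the cyclic subgroup they generate; each cyclic subgroup of order d accounts for φ(d) elements.
Cyclic subgroups by order — order 1: 1; order 5: 6.
Total: 7.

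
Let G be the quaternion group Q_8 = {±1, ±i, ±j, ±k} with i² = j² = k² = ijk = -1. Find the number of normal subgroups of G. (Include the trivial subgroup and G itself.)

G has 6 subgroups. Checking conjugation-invariance by order — order 1: 1/1 normal; order 2: 1/1 normal; order 4: 3/3 normal; order 8: 1/1 normal.
Total normal subgroups: 6.

6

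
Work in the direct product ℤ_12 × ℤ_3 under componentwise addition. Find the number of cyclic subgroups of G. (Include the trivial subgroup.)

Each element a generates a cyclic subgroup ⟨a⟩; distinct elements may generate the same one (a cyclic group of order d has φ(d) generators).
Cyclic subgroups by order — order 1: 1; order 2: 1; order 3: 4; order 4: 1; order 6: 4; order 12: 4.
Total: 15.

15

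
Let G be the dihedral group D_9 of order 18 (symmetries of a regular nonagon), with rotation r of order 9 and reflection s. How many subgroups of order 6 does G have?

|G| = 18 and 6 | 18, so subgroups of order 6 are possible by Lagrange.
The subgroups of order 6 are: {e, r^3, r^6, r^2s, r^5s, r^8s}; {e, r^3, r^6, s, r^3s, r^6s}; {e, r^3, r^6, rs, r^4s, r^7s}.
So G has 3 subgroups of order 6.

3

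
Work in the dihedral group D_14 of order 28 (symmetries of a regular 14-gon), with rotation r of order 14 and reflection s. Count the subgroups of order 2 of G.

|G| = 28 and 2 | 28, so subgroups of order 2 are possible by Lagrange.
The subgroups of order 2 are: {e, r^10s}; {e, r^11s}; {e, r^12s}; {e, r^13s}; … (15 in all).
So G has 15 subgroups of order 2.

15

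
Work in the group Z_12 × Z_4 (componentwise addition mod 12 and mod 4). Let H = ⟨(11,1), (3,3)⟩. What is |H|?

24

|⟨(11,1)⟩| = 12 and |⟨(3,3)⟩| = 4, so |H| is a multiple of lcm(12, 4) = 12 and divides |G| = 48.
Closing under the operation: H = {(0,0), (0,2), (1,1), (1,3), (2,0), (2,2), (3,1), (3,3), (4,0), (4,2), (5,1), (5,3), (6,0), (6,2), (7,1), (7,3), (8,0), (8,2), (9,1), (9,3), (10,0), (10,2), (11,1), (11,3)}, so |H| = 24.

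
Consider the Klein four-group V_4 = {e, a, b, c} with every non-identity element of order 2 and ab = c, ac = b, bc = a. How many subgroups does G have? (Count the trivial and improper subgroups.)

|G| = 4, so by Lagrange every subgroup order divides 4. Divisors: 1, 2, 4.
Subgroups by order — order 1: 1; order 2: 3; order 4: 1.
Total: 1 + 3 + 1 = 5.

5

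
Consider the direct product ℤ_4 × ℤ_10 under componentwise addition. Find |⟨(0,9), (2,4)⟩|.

20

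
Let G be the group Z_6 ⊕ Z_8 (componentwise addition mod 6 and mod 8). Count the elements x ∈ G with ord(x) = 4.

An element (a,b) has order lcm(ord(a), ord(b)); count pairs with lcm equal to 4.
Enumerating gives 4 such elements.

4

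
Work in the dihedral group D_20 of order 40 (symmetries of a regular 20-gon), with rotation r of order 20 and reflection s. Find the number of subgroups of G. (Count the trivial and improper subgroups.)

|G| = 40, so by Lagrange every subgroup order divides 40. Divisors: 1, 2, 4, 5, 8, 10, 20, 40.
Subgroups by order — order 1: 1; order 2: 21; order 4: 11; order 5: 1; order 8: 5; order 10: 5; order 20: 3; order 40: 1.
Total: 1 + 21 + 11 + 1 + 5 + 5 + 3 + 1 = 48.

48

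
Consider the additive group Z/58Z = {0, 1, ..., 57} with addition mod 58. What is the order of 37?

In Z/58Z, the order of an element a is n/gcd(a, n).
gcd(37, 58) = 1, so |⟨37⟩| = 58/1 = 58.

58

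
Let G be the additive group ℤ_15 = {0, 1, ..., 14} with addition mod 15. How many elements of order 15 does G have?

8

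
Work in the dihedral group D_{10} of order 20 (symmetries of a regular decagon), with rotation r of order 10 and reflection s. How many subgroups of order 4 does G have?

|G| = 20 and 4 | 20, so subgroups of order 4 are possible by Lagrange.
The subgroups of order 4 are: {e, r^5, r^2s, r^7s}; {e, r^5, r^3s, r^8s}; {e, r^5, r^4s, r^9s}; {e, r^5, s, r^5s}; … (5 in all).
So G has 5 subgroups of order 4.

5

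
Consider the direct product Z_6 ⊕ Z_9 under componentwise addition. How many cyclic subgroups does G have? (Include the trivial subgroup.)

16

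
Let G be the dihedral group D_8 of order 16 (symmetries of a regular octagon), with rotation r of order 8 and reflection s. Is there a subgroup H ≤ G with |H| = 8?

Yes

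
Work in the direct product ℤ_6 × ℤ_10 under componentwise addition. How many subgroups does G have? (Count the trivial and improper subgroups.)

20

|G| = 60, so by Lagrange every subgroup order divides 60. Divisors: 1, 2, 3, 4, 5, 6, 10, 12, 15, 20, 30, 60.
Subgroups by order — order 1: 1; order 2: 3; order 3: 1; order 4: 1; order 5: 1; order 6: 3; order 10: 3; order 12: 1; order 15: 1; order 20: 1; order 30: 3; order 60: 1.
Total: 1 + 3 + 1 + 1 + 1 + 3 + 3 + 1 + 1 + 1 + 3 + 1 = 20.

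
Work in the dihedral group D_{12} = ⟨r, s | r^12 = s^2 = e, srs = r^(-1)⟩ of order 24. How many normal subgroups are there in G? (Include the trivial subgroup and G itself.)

9

G has 34 subgroups. Checking conjugation-invariance by order — order 1: 1/1 normal; order 2: 1/13 normal; order 3: 1/1 normal; order 4: 1/7 normal; order 6: 1/5 normal; order 8: 0/3 normal; order 12: 3/3 normal; order 24: 1/1 normal.
Total normal subgroups: 9.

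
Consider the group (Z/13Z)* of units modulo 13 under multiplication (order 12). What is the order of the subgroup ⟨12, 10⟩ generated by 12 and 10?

|⟨12⟩| = 2 and |⟨10⟩| = 6, so |H| is a multiple of lcm(2, 6) = 6 and divides |G| = 12.
Closing under the operation: H = {1, 3, 4, 9, 10, 12}, so |H| = 6.

6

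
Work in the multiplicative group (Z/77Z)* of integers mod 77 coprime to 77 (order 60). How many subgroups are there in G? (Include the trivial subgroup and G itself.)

20

|G| = 60, so by Lagrange every subgroup order divides 60. Divisors: 1, 2, 3, 4, 5, 6, 10, 12, 15, 20, 30, 60.
Subgroups by order — order 1: 1; order 2: 3; order 3: 1; order 4: 1; order 5: 1; order 6: 3; order 10: 3; order 12: 1; order 15: 1; order 20: 1; order 30: 3; order 60: 1.
Total: 1 + 3 + 1 + 1 + 1 + 3 + 3 + 1 + 1 + 1 + 3 + 1 = 20.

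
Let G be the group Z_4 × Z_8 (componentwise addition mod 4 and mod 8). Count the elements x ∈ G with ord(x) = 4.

An element (a,b) has order lcm(ord(a), ord(b)); count pairs with lcm equal to 4.
Enumerating gives 12 such elements.

12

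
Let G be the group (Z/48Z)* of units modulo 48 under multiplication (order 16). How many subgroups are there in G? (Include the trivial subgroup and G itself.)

|G| = 16, so by Lagrange every subgroup order divides 16. Divisors: 1, 2, 4, 8, 16.
Subgroups by order — order 1: 1; order 2: 7; order 4: 11; order 8: 7; order 16: 1.
Total: 1 + 7 + 11 + 7 + 1 = 27.

27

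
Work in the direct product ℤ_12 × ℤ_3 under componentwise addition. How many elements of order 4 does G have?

An element (a,b) has order lcm(ord(a), ord(b)); count pairs with lcm equal to 4.
Enumerating gives 2 such elements.

2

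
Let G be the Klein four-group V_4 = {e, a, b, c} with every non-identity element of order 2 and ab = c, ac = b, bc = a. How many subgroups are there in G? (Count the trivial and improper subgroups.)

|G| = 4, so by Lagrange every subgroup order divides 4. Divisors: 1, 2, 4.
Subgroups by order — order 1: 1; order 2: 3; order 4: 1.
Total: 1 + 3 + 1 = 5.

5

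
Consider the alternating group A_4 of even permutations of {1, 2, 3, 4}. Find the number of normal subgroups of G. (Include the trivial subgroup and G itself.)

3

G has 10 subgroups. Checking conjugation-invariance by order — order 1: 1/1 normal; order 2: 0/3 normal; order 3: 0/4 normal; order 4: 1/1 normal; order 12: 1/1 normal.
Total normal subgroups: 3.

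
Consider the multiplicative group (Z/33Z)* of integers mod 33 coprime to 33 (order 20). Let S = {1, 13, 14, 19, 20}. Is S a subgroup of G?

19 ∈ S but its inverse 7 ∉ S, so S is not a subgroup.

No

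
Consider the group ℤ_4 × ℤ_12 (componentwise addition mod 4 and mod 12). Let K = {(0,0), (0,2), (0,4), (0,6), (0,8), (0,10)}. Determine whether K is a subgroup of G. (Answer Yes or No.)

|K| = 6 divides |G| = 48, consistent with Lagrange.
K contains the identity, every element's inverse is in K, and K is closed under +: it is a subgroup.
In fact K = ⟨(0,2)⟩.

Yes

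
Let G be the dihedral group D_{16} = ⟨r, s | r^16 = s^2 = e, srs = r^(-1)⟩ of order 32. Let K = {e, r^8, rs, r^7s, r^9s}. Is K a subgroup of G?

No

|K| = 5 does not divide |G| = 32, so by Lagrange K is not a subgroup.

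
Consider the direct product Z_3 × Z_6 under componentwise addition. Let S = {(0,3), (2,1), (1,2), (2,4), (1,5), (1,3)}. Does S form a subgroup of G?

No

The identity (0,0) ∉ S, so S is not a subgroup.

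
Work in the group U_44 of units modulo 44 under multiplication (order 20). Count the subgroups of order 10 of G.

|G| = 20 and 10 | 20, so subgroups of order 10 are possible by Lagrange.
The subgroups of order 10 are: {1, 5, 9, 13, 17, 21, 25, 29, 37, 41}; {1, 3, 5, 9, 15, 23, 25, 27, 31, 37}; {1, 5, 7, 9, 19, 25, 35, 37, 39, 43}.
So G has 3 subgroups of order 10.

3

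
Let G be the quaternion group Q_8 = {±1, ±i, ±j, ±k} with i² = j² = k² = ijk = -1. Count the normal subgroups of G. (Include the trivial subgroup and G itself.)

6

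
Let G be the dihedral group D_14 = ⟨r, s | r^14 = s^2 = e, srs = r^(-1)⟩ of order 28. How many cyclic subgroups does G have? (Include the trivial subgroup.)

A cyclic subgroup of order d is generated by each of its φ(d) elements of order d, so the cyclic subgroups of order d number (#elements of order d)/φ(d).
Cyclic subgroups by order — order 1: 1; order 2: 15; order 7: 1; order 14: 1.
Total: 18.

18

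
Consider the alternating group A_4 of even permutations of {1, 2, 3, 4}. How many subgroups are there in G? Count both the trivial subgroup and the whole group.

|G| = 12, so by Lagrange every subgroup order divides 12. Divisors: 1, 2, 3, 4, 6, 12.
Subgroups by order — order 1: 1; order 2: 3; order 3: 4; order 4: 1; order 6: 0; order 12: 1.
Total: 1 + 3 + 4 + 1 + 0 + 1 = 10.

10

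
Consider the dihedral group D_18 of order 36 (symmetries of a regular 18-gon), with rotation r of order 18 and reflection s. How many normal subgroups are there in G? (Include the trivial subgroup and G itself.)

9

G has 45 subgroups. Checking conjugation-invariance by order — order 1: 1/1 normal; order 2: 1/19 normal; order 3: 1/1 normal; order 4: 0/9 normal; order 6: 1/7 normal; order 9: 1/1 normal; order 12: 0/3 normal; order 18: 3/3 normal; order 36: 1/1 normal.
Total normal subgroups: 9.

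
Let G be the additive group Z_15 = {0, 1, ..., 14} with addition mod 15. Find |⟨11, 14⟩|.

15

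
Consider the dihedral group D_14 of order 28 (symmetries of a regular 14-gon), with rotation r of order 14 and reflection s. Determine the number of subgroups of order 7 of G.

|G| = 28 and 7 | 28, so subgroups of order 7 are possible by Lagrange.
The subgroups of order 7 are: {e, r^2, r^4, r^6, r^8, r^10, r^12}.
So G has 1 subgroup of order 7.

1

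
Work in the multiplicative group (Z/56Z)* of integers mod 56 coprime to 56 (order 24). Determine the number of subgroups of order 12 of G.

7

|G| = 24 and 12 | 24, so subgroups of order 12 are possible by Lagrange.
The subgroups of order 12 are: {1, 5, 9, 11, 13, 25, 31, 43, 45, 47, 51, 55}; {1, 9, 11, 15, 23, 25, 29, 37, 39, 43, 51, 53}; {1, 3, 9, 11, 17, 19, 25, 27, 33, 41, 43, 51}; {1, 3, 5, 9, 13, 15, 19, 23, 25, 27, 39, 45}; … (7 in all).
So G has 7 subgroups of order 12.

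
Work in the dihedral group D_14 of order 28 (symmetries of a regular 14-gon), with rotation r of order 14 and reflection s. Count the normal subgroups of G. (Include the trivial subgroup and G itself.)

7

G has 28 subgroups. Checking conjugation-invariance by order — order 1: 1/1 normal; order 2: 1/15 normal; order 4: 0/7 normal; order 7: 1/1 normal; order 14: 3/3 normal; order 28: 1/1 normal.
Total normal subgroups: 7.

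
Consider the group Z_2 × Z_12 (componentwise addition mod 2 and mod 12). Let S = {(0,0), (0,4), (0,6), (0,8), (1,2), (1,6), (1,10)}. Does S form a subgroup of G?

|S| = 7 does not divide |G| = 24, so by Lagrange S is not a subgroup.

No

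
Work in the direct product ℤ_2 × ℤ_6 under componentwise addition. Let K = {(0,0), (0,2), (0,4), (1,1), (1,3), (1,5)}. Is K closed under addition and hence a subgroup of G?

Yes

|K| = 6 divides |G| = 12, consistent with Lagrange.
K contains the identity, every element's inverse is in K, and K is closed under +: it is a subgroup.
In fact K = ⟨(1,5)⟩.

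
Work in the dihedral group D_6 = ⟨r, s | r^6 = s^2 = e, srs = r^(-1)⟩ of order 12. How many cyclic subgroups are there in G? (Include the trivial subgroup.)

10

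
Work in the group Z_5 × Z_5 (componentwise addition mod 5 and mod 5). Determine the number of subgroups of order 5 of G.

6

|G| = 25 and 5 | 25, so subgroups of order 5 are possible by Lagrange.
The subgroups of order 5 are: {(0,0), (0,1), (0,2), (0,3), (0,4)}; {(0,0), (1,0), (2,0), (3,0), (4,0)}; {(0,0), (1,1), (2,2), (3,3), (4,4)}; {(0,0), (1,2), (2,4), (3,1), (4,3)}; … (6 in all).
So G has 6 subgroups of order 5.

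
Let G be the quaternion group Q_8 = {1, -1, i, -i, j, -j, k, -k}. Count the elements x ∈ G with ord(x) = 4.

6

The elements of order 4 are: i, -i, j, -j, k, -k.
That's 6.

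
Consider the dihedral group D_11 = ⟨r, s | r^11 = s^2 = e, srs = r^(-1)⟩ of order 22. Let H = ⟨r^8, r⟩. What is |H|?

|⟨r^8⟩| = 11 and |⟨r⟩| = 11, so |H| is a multiple of lcm(11, 11) = 11 and divides |G| = 22.
Closing under the operation: H = {e, r, r^2, r^3, r^4, r^5, r^6, r^7, r^8, r^9, r^10}, so |H| = 11.

11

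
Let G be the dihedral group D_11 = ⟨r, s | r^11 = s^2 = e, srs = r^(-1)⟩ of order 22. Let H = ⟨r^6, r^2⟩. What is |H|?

11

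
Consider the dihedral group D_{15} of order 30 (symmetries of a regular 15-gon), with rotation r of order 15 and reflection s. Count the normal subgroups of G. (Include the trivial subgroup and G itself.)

5

G has 28 subgroups. Checking conjugation-invariance by order — order 1: 1/1 normal; order 2: 0/15 normal; order 3: 1/1 normal; order 5: 1/1 normal; order 6: 0/5 normal; order 10: 0/3 normal; order 15: 1/1 normal; order 30: 1/1 normal.
Total normal subgroups: 5.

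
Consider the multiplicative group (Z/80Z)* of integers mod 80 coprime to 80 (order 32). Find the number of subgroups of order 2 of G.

|G| = 32 and 2 | 32, so subgroups of order 2 are possible by Lagrange.
The subgroups of order 2 are: {1, 31}; {1, 39}; {1, 41}; {1, 49}; … (7 in all).
So G has 7 subgroups of order 2.

7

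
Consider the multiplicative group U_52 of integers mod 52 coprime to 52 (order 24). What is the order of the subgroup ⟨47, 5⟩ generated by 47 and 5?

8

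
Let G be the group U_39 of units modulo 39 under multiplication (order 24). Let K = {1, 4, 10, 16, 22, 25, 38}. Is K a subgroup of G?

No

|K| = 7 does not divide |G| = 24, so by Lagrange K is not a subgroup.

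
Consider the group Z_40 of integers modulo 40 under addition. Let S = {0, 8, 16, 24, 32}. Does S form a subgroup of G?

|S| = 5 divides |G| = 40, consistent with Lagrange.
S contains the identity, every element's inverse is in S, and S is closed under +: it is a subgroup.
In fact S = ⟨16⟩.

Yes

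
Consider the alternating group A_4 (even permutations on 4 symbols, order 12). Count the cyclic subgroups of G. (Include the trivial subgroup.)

Group the elements of G by the cyclic subgroup they generate; each cyclic subgroup of order d accounts for φ(d) elements.
Cyclic subgroups by order — order 1: 1; order 2: 3; order 3: 4.
Total: 8.

8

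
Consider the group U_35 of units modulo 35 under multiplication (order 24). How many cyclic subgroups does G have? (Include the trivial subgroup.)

12

A cyclic subgroup of order d is generated by each of its φ(d) elements of order d, so the cyclic subgroups of order d number (#elements of order d)/φ(d).
Cyclic subgroups by order — order 1: 1; order 2: 3; order 3: 1; order 4: 2; order 6: 3; order 12: 2.
Total: 12.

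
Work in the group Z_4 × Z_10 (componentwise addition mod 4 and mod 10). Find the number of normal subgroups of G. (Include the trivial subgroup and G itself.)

16

G is abelian, so every subgroup is normal.
G has 16 subgroups in total, hence 16 normal subgroups.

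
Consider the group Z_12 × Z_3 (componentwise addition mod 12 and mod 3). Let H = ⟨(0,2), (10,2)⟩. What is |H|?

18

|⟨(0,2)⟩| = 3 and |⟨(10,2)⟩| = 6, so |H| is a multiple of lcm(3, 6) = 6 and divides |G| = 36.
Closing under the operation: H = {(0,0), (0,1), (0,2), (2,0), (2,1), (2,2), (4,0), (4,1), (4,2), (6,0), (6,1), (6,2), (8,0), (8,1), (8,2), (10,0), (10,1), (10,2)}, so |H| = 18.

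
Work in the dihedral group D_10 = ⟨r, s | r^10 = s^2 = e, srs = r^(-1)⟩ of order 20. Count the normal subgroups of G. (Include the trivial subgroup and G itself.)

7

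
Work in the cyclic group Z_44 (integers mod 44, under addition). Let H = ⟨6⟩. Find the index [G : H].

|⟨6⟩| = 22 and |G| = 44.
By Lagrange, [G : H] = |G|/|H| = 44/22 = 2.

2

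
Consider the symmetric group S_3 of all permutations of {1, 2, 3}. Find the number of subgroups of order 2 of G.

|G| = 6 and 2 | 6, so subgroups of order 2 are possible by Lagrange.
The subgroups of order 2 are: {e, (1 2)}; {e, (1 3)}; {e, (2 3)}.
So G has 3 subgroups of order 2.

3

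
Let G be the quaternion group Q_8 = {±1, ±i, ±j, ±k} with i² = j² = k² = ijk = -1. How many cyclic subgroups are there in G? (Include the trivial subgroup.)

5

Group the elements of G by the cyclic subgroup they generate; each cyclic subgroup of order d accounts for φ(d) elements.
Cyclic subgroups by order — order 1: 1; order 2: 1; order 4: 3.
Total: 5.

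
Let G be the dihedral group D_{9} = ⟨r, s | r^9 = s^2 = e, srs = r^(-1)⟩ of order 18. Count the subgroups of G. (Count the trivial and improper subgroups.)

16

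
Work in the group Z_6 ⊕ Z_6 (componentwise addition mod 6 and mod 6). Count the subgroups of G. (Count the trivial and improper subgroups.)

30

|G| = 36, so by Lagrange every subgroup order divides 36. Divisors: 1, 2, 3, 4, 6, 9, 12, 18, 36.
Subgroups by order — order 1: 1; order 2: 3; order 3: 4; order 4: 1; order 6: 12; order 9: 1; order 12: 4; order 18: 3; order 36: 1.
Total: 1 + 3 + 4 + 1 + 12 + 1 + 4 + 3 + 1 = 30.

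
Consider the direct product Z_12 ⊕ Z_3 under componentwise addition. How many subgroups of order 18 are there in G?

1

|G| = 36 and 18 | 36, so subgroups of order 18 are possible by Lagrange.
The subgroups of order 18 are: {(0,0), (0,1), (0,2), (2,0), (2,1), (2,2), (4,0), (4,1), (4,2), (6,0), (6,1), (6,2), (8,0), (8,1), (8,2), (10,0), (10,1), (10,2)}.
So G has 1 subgroup of order 18.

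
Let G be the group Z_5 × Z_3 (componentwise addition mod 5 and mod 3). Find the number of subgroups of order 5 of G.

|G| = 15 and 5 | 15, so subgroups of order 5 are possible by Lagrange.
The subgroups of order 5 are: {(0,0), (1,0), (2,0), (3,0), (4,0)}.
So G has 1 subgroup of order 5.

1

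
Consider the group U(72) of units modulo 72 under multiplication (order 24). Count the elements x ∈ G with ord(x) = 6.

Enumerating element orders in G gives 14 elements of order 6.

14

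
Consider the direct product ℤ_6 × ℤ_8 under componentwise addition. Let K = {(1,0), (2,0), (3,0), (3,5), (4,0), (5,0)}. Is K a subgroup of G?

The identity (0,0) ∉ K, so K is not a subgroup.

No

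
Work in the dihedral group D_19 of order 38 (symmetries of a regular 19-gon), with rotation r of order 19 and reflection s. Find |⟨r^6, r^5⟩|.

19

|⟨r^6⟩| = 19 and |⟨r^5⟩| = 19, so |H| is a multiple of lcm(19, 19) = 19 and divides |G| = 38.
Closing under the operation: H = {e, r, r^2, r^3, r^4, r^5, r^6, r^7, r^8, r^9, r^10, r^11, r^12, r^13, r^14, r^15, r^16, r^17, r^18}, so |H| = 19.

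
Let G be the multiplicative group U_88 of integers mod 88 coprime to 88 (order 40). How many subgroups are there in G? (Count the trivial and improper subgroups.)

32

|G| = 40, so by Lagrange every subgroup order divides 40. Divisors: 1, 2, 4, 5, 8, 10, 20, 40.
Subgroups by order — order 1: 1; order 2: 7; order 4: 7; order 5: 1; order 8: 1; order 10: 7; order 20: 7; order 40: 1.
Total: 1 + 7 + 7 + 1 + 1 + 7 + 7 + 1 = 32.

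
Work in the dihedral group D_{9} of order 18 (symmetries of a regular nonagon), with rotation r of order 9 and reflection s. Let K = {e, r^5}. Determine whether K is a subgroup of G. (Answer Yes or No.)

No

r^5 ∈ K but its inverse r^4 ∉ K, so K is not a subgroup.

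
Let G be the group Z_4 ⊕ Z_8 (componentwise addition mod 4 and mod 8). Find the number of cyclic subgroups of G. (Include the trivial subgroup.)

14

Group the elements of G by the cyclic subgroup they generate; each cyclic subgroup of order d accounts for φ(d) elements.
Cyclic subgroups by order — order 1: 1; order 2: 3; order 4: 6; order 8: 4.
Total: 14.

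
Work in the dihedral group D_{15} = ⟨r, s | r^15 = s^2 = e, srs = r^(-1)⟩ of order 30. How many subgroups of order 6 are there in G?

5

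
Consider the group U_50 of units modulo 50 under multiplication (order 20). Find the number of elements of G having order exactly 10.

4

The elements of order 10 are: 9, 19, 29, 39.
That's 4.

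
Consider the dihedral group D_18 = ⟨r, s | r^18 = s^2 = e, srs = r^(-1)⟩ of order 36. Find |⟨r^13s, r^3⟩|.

12

|⟨r^13s⟩| = 2 and |⟨r^3⟩| = 6, so |H| is a multiple of lcm(2, 6) = 6 and divides |G| = 36.
Closing under the operation: H = {e, r^3, r^6, r^9, r^12, r^15, rs, r^4s, r^7s, r^10s, r^13s, r^16s}, so |H| = 12.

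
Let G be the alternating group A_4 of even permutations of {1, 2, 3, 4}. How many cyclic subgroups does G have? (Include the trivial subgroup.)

8

Each element a generates a cyclic subgroup ⟨a⟩; distinct elements may generate the same one (a cyclic group of order d has φ(d) generators).
Cyclic subgroups by order — order 1: 1; order 2: 3; order 3: 4.
Total: 8.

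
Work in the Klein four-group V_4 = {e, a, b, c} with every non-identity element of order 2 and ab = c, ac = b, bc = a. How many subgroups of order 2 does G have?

|G| = 4 and 2 | 4, so subgroups of order 2 are possible by Lagrange.
The subgroups of order 2 are: {e, a}; {e, b}; {e, c}.
So G has 3 subgroups of order 2.

3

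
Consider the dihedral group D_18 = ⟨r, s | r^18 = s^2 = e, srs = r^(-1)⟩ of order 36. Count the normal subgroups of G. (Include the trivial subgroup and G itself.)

G has 45 subgroups. Checking conjugation-invariance by order — order 1: 1/1 normal; order 2: 1/19 normal; order 3: 1/1 normal; order 4: 0/9 normal; order 6: 1/7 normal; order 9: 1/1 normal; order 12: 0/3 normal; order 18: 3/3 normal; order 36: 1/1 normal.
Total normal subgroups: 9.

9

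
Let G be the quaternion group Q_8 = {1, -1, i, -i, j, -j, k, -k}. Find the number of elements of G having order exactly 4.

The elements of order 4 are: i, -i, j, -j, k, -k.
That's 6.

6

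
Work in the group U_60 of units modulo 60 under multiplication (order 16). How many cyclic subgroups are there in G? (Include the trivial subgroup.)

12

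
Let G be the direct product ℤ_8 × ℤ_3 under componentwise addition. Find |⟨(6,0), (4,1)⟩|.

|⟨(6,0)⟩| = 4 and |⟨(4,1)⟩| = 6, so |H| is a multiple of lcm(4, 6) = 12 and divides |G| = 24.
Closing under the operation: H = {(0,0), (0,1), (0,2), (2,0), (2,1), (2,2), (4,0), (4,1), (4,2), (6,0), (6,1), (6,2)}, so |H| = 12.

12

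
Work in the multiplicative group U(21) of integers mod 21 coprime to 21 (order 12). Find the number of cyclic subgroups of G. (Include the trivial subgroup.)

8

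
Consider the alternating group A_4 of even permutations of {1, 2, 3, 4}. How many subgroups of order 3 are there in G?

4

|G| = 12 and 3 | 12, so subgroups of order 3 are possible by Lagrange.
The subgroups of order 3 are: {e, (1 2 3), (1 3 2)}; {e, (1 2 4), (1 4 2)}; {e, (1 3 4), (1 4 3)}; {e, (2 3 4), (2 4 3)}.
So G has 4 subgroups of order 3.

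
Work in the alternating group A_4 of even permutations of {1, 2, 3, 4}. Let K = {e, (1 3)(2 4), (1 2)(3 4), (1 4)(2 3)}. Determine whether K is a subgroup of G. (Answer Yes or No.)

Yes

|K| = 4 divides |G| = 12, consistent with Lagrange.
K contains the identity, every element's inverse is in K, and K is closed under ∘: it is a subgroup.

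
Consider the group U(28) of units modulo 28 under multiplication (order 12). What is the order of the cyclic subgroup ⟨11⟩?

6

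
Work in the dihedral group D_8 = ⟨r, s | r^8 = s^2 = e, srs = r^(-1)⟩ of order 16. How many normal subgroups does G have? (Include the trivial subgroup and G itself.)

7

G has 19 subgroups. Checking conjugation-invariance by order — order 1: 1/1 normal; order 2: 1/9 normal; order 4: 1/5 normal; order 8: 3/3 normal; order 16: 1/1 normal.
Total normal subgroups: 7.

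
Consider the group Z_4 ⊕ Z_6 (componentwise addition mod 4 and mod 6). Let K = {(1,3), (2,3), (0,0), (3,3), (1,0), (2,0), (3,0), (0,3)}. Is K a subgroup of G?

Yes

|K| = 8 divides |G| = 24, consistent with Lagrange.
K contains the identity, every element's inverse is in K, and K is closed under +: it is a subgroup.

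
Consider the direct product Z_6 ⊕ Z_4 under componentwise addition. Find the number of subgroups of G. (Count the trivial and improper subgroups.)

16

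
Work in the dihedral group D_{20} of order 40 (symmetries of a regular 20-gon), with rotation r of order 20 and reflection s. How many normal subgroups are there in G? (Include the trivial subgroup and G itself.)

9

G has 48 subgroups. Checking conjugation-invariance by order — order 1: 1/1 normal; order 2: 1/21 normal; order 4: 1/11 normal; order 5: 1/1 normal; order 8: 0/5 normal; order 10: 1/5 normal; order 20: 3/3 normal; order 40: 1/1 normal.
Total normal subgroups: 9.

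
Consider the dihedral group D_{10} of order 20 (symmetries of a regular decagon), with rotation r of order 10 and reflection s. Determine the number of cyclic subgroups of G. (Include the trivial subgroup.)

Each element a generates a cyclic subgroup ⟨a⟩; distinct elements may generate the same one (a cyclic group of order d has φ(d) generators).
Cyclic subgroups by order — order 1: 1; order 2: 11; order 5: 1; order 10: 1.
Total: 14.

14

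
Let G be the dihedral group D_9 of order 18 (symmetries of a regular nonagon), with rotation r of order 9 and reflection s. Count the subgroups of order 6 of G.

3

|G| = 18 and 6 | 18, so subgroups of order 6 are possible by Lagrange.
The subgroups of order 6 are: {e, r^3, r^6, r^2s, r^5s, r^8s}; {e, r^3, r^6, s, r^3s, r^6s}; {e, r^3, r^6, rs, r^4s, r^7s}.
So G has 3 subgroups of order 6.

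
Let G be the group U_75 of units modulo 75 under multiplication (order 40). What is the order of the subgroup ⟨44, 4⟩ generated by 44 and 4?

20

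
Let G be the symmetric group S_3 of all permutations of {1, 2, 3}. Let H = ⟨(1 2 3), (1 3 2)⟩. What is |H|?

3

|⟨(1 2 3)⟩| = 3 and |⟨(1 3 2)⟩| = 3, so |H| is a multiple of lcm(3, 3) = 3 and divides |G| = 6.
Closing under the operation: H = {e, (1 2 3), (1 3 2)}, so |H| = 3.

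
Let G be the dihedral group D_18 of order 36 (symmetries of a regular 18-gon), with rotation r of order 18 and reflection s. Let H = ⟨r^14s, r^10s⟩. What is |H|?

18

|⟨r^14s⟩| = 2 and |⟨r^10s⟩| = 2, so |H| is a multiple of lcm(2, 2) = 2 and divides |G| = 36.
Closing under the operation: H = {e, r^2, r^4, r^6, r^8, r^10, r^12, r^14, r^16, s, r^2s, r^4s, r^6s, r^8s, r^10s, r^12s, r^14s, r^16s}, so |H| = 18.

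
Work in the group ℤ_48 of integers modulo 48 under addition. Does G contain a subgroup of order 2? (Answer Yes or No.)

Yes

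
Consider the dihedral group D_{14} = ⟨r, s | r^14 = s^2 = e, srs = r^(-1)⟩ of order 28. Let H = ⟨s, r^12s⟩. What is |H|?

14

|⟨s⟩| = 2 and |⟨r^12s⟩| = 2, so |H| is a multiple of lcm(2, 2) = 2 and divides |G| = 28.
Closing under the operation: H = {e, r^2, r^4, r^6, r^8, r^10, r^12, s, r^2s, r^4s, r^6s, r^8s, r^10s, r^12s}, so |H| = 14.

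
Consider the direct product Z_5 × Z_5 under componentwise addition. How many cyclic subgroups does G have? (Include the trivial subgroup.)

Each element a generates a cyclic subgroup ⟨a⟩; distinct elements may generate the same one (a cyclic group of order d has φ(d) generators).
Cyclic subgroups by order — order 1: 1; order 5: 6.
Total: 7.

7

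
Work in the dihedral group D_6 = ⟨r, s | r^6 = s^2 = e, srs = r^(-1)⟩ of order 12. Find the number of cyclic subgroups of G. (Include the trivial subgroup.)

Group the elements of G by the cyclic subgroup they generate; each cyclic subgroup of order d accounts for φ(d) elements.
Cyclic subgroups by order — order 1: 1; order 2: 7; order 3: 1; order 6: 1.
Total: 10.

10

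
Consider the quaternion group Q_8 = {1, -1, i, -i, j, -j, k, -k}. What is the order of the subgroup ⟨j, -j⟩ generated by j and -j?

|⟨j⟩| = 4 and |⟨-j⟩| = 4, so |H| is a multiple of lcm(4, 4) = 4 and divides |G| = 8.
Closing under the operation: H = {1, -1, j, -j}, so |H| = 4.

4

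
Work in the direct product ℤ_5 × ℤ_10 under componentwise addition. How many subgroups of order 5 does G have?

6

|G| = 50 and 5 | 50, so subgroups of order 5 are possible by Lagrange.
The subgroups of order 5 are: {(0,0), (0,2), (0,4), (0,6), (0,8)}; {(0,0), (1,0), (2,0), (3,0), (4,0)}; {(0,0), (1,2), (2,4), (3,6), (4,8)}; {(0,0), (1,4), (2,8), (3,2), (4,6)}; … (6 in all).
So G has 6 subgroups of order 5.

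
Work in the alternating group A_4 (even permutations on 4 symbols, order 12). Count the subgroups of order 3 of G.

|G| = 12 and 3 | 12, so subgroups of order 3 are possible by Lagrange.
The subgroups of order 3 are: {e, (1 2 3), (1 3 2)}; {e, (1 2 4), (1 4 2)}; {e, (1 3 4), (1 4 3)}; {e, (2 3 4), (2 4 3)}.
So G has 4 subgroups of order 3.

4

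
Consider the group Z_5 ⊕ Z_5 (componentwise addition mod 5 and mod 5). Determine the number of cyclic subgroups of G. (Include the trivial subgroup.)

7

Each element a generates a cyclic subgroup ⟨a⟩; distinct elements may generate the same one (a cyclic group of order d has φ(d) generators).
Cyclic subgroups by order — order 1: 1; order 5: 6.
Total: 7.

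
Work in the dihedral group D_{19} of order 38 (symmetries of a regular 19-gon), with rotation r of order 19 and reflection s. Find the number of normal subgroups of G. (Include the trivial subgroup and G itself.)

3

G has 22 subgroups. Checking conjugation-invariance by order — order 1: 1/1 normal; order 2: 0/19 normal; order 19: 1/1 normal; order 38: 1/1 normal.
Total normal subgroups: 3.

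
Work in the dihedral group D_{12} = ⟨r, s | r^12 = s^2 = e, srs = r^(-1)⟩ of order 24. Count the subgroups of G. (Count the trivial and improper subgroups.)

|G| = 24, so by Lagrange every subgroup order divides 24. Divisors: 1, 2, 3, 4, 6, 8, 12, 24.
Subgroups by order — order 1: 1; order 2: 13; order 3: 1; order 4: 7; order 6: 5; order 8: 3; order 12: 3; order 24: 1.
Total: 1 + 13 + 1 + 7 + 5 + 3 + 3 + 1 = 34.

34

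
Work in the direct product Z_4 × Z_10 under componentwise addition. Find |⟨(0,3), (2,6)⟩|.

|⟨(0,3)⟩| = 10 and |⟨(2,6)⟩| = 10, so |H| is a multiple of lcm(10, 10) = 10 and divides |G| = 40.
Closing under the operation: H = {(0,0), (0,1), (0,2), (0,3), (0,4), (0,5), (0,6), (0,7), (0,8), (0,9), (2,0), (2,1), (2,2), (2,3), (2,4), (2,5), (2,6), (2,7), (2,8), (2,9)}, so |H| = 20.

20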